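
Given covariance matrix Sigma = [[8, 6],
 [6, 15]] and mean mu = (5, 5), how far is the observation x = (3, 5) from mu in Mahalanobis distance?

Step 1 — centre the observation: (x - mu) = (-2, 0).

Step 2 — invert Sigma. det(Sigma) = 8·15 - (6)² = 84.
  Sigma^{-1} = (1/det) · [[d, -b], [-b, a]] = [[0.1786, -0.0714],
 [-0.0714, 0.0952]].

Step 3 — form the quadratic (x - mu)^T · Sigma^{-1} · (x - mu):
  Sigma^{-1} · (x - mu) = (-0.3571, 0.1429).
  (x - mu)^T · [Sigma^{-1} · (x - mu)] = (-2)·(-0.3571) + (0)·(0.1429) = 0.7143.

Step 4 — take square root: d = √(0.7143) ≈ 0.8452.

d(x, mu) = √(0.7143) ≈ 0.8452


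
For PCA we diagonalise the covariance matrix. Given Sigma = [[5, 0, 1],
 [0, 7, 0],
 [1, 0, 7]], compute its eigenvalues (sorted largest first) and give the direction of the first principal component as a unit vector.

Step 1 — characteristic polynomial p(λ) = det(λI - Sigma) = λ³ - tr·λ² + c_1·λ - det, where tr = trace, c_1 = sum of the principal 2×2 minors, det = det(Sigma):
  tr = 5 + 7 + 7 = 19,
  c_1 = (5·7 - (0)²) + (5·7 - (1)²) + (7·7 - (0)²) = 35 + 34 + 49 = 118,
  det = 5·(7·7 - (0)²) - (0)·((0)·7 - (0)·(1)) + (1)·((0)·(0) - 7·(1)) = 5·(49) - (0)·(0) + (1)·(-7) = 238.
  So p(λ) = λ³ - 19λ² + 118λ - 238.
Step 2 — look for an integer root (rational root theorem: any rational root is an integer divisor of 238). Testing λ = 7:
  p(7) = 343 - 931 + 826 - 238 = 0  ✓
  Dividing out (λ - 7): p(λ) = (λ - 7)(λ² - 12λ + 34).
Step 3 — remaining eigenvalues from the quadratic λ² - 12λ + 34 = 0:
  Δ = 12² - 4·34 = 144 - 136 = 8,  λ = (12 ± √8)/2 = (12 ± 2.8284)/2 ≈ 7.4142 or 4.5858.
  Sorted: λ_1 = 7.4142,  λ_2 = 7,  λ_3 = 4.5858  (check: sum = 19 = tr ✓).

Step 4 — unit eigenvector for λ_1 ≈ 7.4142: v spans the null space of (Sigma - λ_1 I), whose rows are
  r_1 = (-2.4142, 0, 1),  r_2 = (0, -0.4142, 0),  r_3 = (1, 0, -0.4142).
  v is orthogonal to every row, so take v ∝ r_1 × r_2 = ((0)·(0) - (1)·(-0.4142), (1)·(0) - (-2.4142)·(0), (-2.4142)·(-0.4142) - (0)·(0)) ≈ (0.4142, 0, 1).
  Let u = (0.4142, 0, 1).
  ||u|| = √((0.4142)² + (0)² + (1)²) = √(1.1716) ≈ 1.0824,  v_1 = u/||u|| ≈ (0.3827, 0, 0.9239) (||v_1|| = 1).

λ_1 = 7.4142,  λ_2 = 7,  λ_3 = 4.5858;  v_1 ≈ (0.3827, 0, 0.9239)


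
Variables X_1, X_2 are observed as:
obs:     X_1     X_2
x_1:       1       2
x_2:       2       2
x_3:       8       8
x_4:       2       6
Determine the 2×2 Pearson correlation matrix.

Step 1 — column means:
  mean(X_1) = (1 + 2 + 8 + 2) / 4 = 13/4 = 3.25
  mean(X_2) = (2 + 2 + 8 + 6) / 4 = 18/4 = 4.5

Step 2 — sample variances and covariances s[i,j] = (1/(n-1)) · Σ_k (x_{k,i} - mean_i) · (x_{k,j} - mean_j), with n-1 = 3:
  s[X_1,X_1] = ((-2.25)·(-2.25) + (-1.25)·(-1.25) + (4.75)·(4.75) + (-1.25)·(-1.25)) / 3 = 30.75/3 = 10.25
  s[X_1,X_2] = ((-2.25)·(-2.5) + (-1.25)·(-2.5) + (4.75)·(3.5) + (-1.25)·(1.5)) / 3 = 23.5/3 = 7.8333
  s[X_2,X_2] = ((-2.5)·(-2.5) + (-2.5)·(-2.5) + (3.5)·(3.5) + (1.5)·(1.5)) / 3 = 27/3 = 9
  Sample standard deviations s_i = √(s[i,i]):
  s(X_1) = √(10.25) = 3.2016
  s(X_2) = √(9) = 3

Step 3 — r_{ij} = s_{ij} / (s_i · s_j):
  r[X_1,X_1] = 1 (diagonal).
  r[X_1,X_2] = 7.8333 / (3.2016 · 3) = 7.8333 / 9.6047 = 0.8156
  r[X_2,X_2] = 1 (diagonal).

R is symmetric with unit diagonal. Assembling:

R = [[1, 0.8156],
 [0.8156, 1]]


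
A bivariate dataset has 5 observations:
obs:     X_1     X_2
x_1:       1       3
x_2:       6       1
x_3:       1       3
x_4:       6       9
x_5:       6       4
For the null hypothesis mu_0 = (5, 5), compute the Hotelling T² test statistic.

Step 1 — sample mean vector:
  mean(X_1) = (1 + 6 + 1 + 6 + 6) / 5 = 20/5 = 4
  mean(X_2) = (3 + 1 + 3 + 9 + 4) / 5 = 20/5 = 4
  x̄ = (4, 4),  deviation x̄ - mu_0 = (4, 4) - (5, 5) = (-1, -1).

Step 2 — sample covariance matrix, S[i,j] = (1/(n-1)) · Σ_k (x_{k,i} - mean_i) · (x_{k,j} - mean_j), divisor n-1 = 4:
  S[X_1,X_1] = ((-3)·(-3) + (2)·(2) + (-3)·(-3) + (2)·(2) + (2)·(2)) / 4 = 30/4 = 7.5
  S[X_1,X_2] = ((-3)·(-1) + (2)·(-3) + (-3)·(-1) + (2)·(5) + (2)·(0)) / 4 = 10/4 = 2.5
  S[X_2,X_2] = ((-1)·(-1) + (-3)·(-3) + (-1)·(-1) + (5)·(5) + (0)·(0)) / 4 = 36/4 = 9
  S = [[7.5, 2.5],
 [2.5, 9]].

Step 3 — invert S. det(S) = 7.5·9 - (2.5)² = 61.25.
  S^{-1} = (1/det) · [[d, -b], [-b, a]] = [[0.1469, -0.0408],
 [-0.0408, 0.1224]].

Step 4 — quadratic form (x̄ - mu_0)^T · S^{-1} · (x̄ - mu_0):
  S^{-1} · (x̄ - mu_0) = (-0.1061, -0.0816),
  (x̄ - mu_0)^T · [...] = (-1)·(-0.1061) + (-1)·(-0.0816) = 0.1878.

Step 5 — scale by n: T² = 5 · 0.1878 = 0.9388.

T² ≈ 0.9388


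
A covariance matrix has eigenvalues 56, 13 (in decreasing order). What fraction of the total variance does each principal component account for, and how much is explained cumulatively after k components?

Step 1 — total variance = trace(Sigma) = Σ λ_i = 56 + 13 = 69.

Step 2 — fraction explained by component i = λ_i / Σ λ:
  PC1: 56/69 = 0.8116
  PC2: 13/69 = 0.1884

Step 3 — cumulative fraction after k components = (λ_1 + ... + λ_k) / Σ λ:
  k = 1: 56/69 = 0.8116
  k = 2: (56 + 13)/69 = 69/69 = 1

Summary (fraction, with percent):

explained: PC1 0.8116 (81.16%), PC2 0.1884 (18.84%);  cumulative: 0.8116, 1


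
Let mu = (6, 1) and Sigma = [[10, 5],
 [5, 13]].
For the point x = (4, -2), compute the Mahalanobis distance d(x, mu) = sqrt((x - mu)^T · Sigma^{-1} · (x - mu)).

Step 1 — centre the observation: (x - mu) = (-2, -3).

Step 2 — invert Sigma. det(Sigma) = 10·13 - (5)² = 105.
  Sigma^{-1} = (1/det) · [[d, -b], [-b, a]] = [[0.1238, -0.0476],
 [-0.0476, 0.0952]].

Step 3 — form the quadratic (x - mu)^T · Sigma^{-1} · (x - mu):
  Sigma^{-1} · (x - mu) = (-0.1048, -0.1905).
  (x - mu)^T · [Sigma^{-1} · (x - mu)] = (-2)·(-0.1048) + (-3)·(-0.1905) = 0.781.

Step 4 — take square root: d = √(0.781) ≈ 0.8837.

d(x, mu) = √(0.781) ≈ 0.8837


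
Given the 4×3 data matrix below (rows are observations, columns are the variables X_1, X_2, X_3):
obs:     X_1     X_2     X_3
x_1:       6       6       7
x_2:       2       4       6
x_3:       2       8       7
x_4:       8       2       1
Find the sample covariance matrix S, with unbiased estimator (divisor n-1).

Step 1 — column means:
  mean(X_1) = (6 + 2 + 2 + 8) / 4 = 18/4 = 4.5
  mean(X_2) = (6 + 4 + 8 + 2) / 4 = 20/4 = 5
  mean(X_3) = (7 + 6 + 7 + 1) / 4 = 21/4 = 5.25

Step 2 — sample covariance S[i,j] = (1/(n-1)) · Σ_k (x_{k,i} - mean_i) · (x_{k,j} - mean_j), with n-1 = 3.
  S[X_1,X_1] = ((1.5)·(1.5) + (-2.5)·(-2.5) + (-2.5)·(-2.5) + (3.5)·(3.5)) / 3 = 27/3 = 9
  S[X_1,X_2] = ((1.5)·(1) + (-2.5)·(-1) + (-2.5)·(3) + (3.5)·(-3)) / 3 = -14/3 = -4.6667
  S[X_1,X_3] = ((1.5)·(1.75) + (-2.5)·(0.75) + (-2.5)·(1.75) + (3.5)·(-4.25)) / 3 = -18.5/3 = -6.1667
  S[X_2,X_2] = ((1)·(1) + (-1)·(-1) + (3)·(3) + (-3)·(-3)) / 3 = 20/3 = 6.6667
  S[X_2,X_3] = ((1)·(1.75) + (-1)·(0.75) + (3)·(1.75) + (-3)·(-4.25)) / 3 = 19/3 = 6.3333
  S[X_3,X_3] = ((1.75)·(1.75) + (0.75)·(0.75) + (1.75)·(1.75) + (-4.25)·(-4.25)) / 3 = 24.75/3 = 8.25

S is symmetric (S[j,i] = S[i,j]). Assembling:

S = [[9, -4.6667, -6.1667],
 [-4.6667, 6.6667, 6.3333],
 [-6.1667, 6.3333, 8.25]]


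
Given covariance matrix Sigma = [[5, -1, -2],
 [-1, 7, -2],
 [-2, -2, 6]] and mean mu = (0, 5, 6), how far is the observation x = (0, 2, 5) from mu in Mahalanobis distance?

Step 1 — centre the observation: (x - mu) = (0, -3, -1).

Step 2 — invert Sigma (cofactor / det for 3×3, or solve directly):
  Sigma^{-1} = [[0.2568, 0.0676, 0.1081],
 [0.0676, 0.1757, 0.0811],
 [0.1081, 0.0811, 0.2297]].

Step 3 — form the quadratic (x - mu)^T · Sigma^{-1} · (x - mu):
  Sigma^{-1} · (x - mu) = (-0.3108, -0.6081, -0.473).
  (x - mu)^T · [Sigma^{-1} · (x - mu)] = (0)·(-0.3108) + (-3)·(-0.6081) + (-1)·(-0.473) = 2.2973.

Step 4 — take square root: d = √(2.2973) ≈ 1.5157.

d(x, mu) = √(2.2973) ≈ 1.5157


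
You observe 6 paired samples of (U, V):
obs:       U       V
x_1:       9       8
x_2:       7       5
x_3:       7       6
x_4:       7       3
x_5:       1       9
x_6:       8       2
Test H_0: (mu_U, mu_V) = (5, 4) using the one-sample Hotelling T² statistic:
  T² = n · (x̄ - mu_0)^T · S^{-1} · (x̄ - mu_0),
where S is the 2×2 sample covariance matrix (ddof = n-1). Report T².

Step 1 — sample mean vector:
  mean(U) = (9 + 7 + 7 + 7 + 1 + 8) / 6 = 39/6 = 6.5
  mean(V) = (8 + 5 + 6 + 3 + 9 + 2) / 6 = 33/6 = 5.5
  x̄ = (6.5, 5.5),  deviation x̄ - mu_0 = (6.5, 5.5) - (5, 4) = (1.5, 1.5).

Step 2 — sample covariance matrix, S[i,j] = (1/(n-1)) · Σ_k (x_{k,i} - mean_i) · (x_{k,j} - mean_j), divisor n-1 = 5:
  S[U,U] = ((2.5)·(2.5) + (0.5)·(0.5) + (0.5)·(0.5) + (0.5)·(0.5) + (-5.5)·(-5.5) + (1.5)·(1.5)) / 5 = 39.5/5 = 7.9
  S[U,V] = ((2.5)·(2.5) + (0.5)·(-0.5) + (0.5)·(0.5) + (0.5)·(-2.5) + (-5.5)·(3.5) + (1.5)·(-3.5)) / 5 = -19.5/5 = -3.9
  S[V,V] = ((2.5)·(2.5) + (-0.5)·(-0.5) + (0.5)·(0.5) + (-2.5)·(-2.5) + (3.5)·(3.5) + (-3.5)·(-3.5)) / 5 = 37.5/5 = 7.5
  S = [[7.9, -3.9],
 [-3.9, 7.5]].

Step 3 — invert S. det(S) = 7.9·7.5 - (-3.9)² = 44.04.
  S^{-1} = (1/det) · [[d, -b], [-b, a]] = [[0.1703, 0.0886],
 [0.0886, 0.1794]].

Step 4 — quadratic form (x̄ - mu_0)^T · S^{-1} · (x̄ - mu_0):
  S^{-1} · (x̄ - mu_0) = (0.3883, 0.4019),
  (x̄ - mu_0)^T · [...] = (1.5)·(0.3883) + (1.5)·(0.4019) = 1.1853.

Step 5 — scale by n: T² = 6 · 1.1853 = 7.1117.

T² ≈ 7.1117


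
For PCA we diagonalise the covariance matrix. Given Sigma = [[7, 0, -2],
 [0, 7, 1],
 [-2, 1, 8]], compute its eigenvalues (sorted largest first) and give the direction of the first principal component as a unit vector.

Step 1 — characteristic polynomial p(λ) = det(λI - Sigma) = λ³ - tr·λ² + c_1·λ - det, where tr = trace, c_1 = sum of the principal 2×2 minors, det = det(Sigma):
  tr = 7 + 7 + 8 = 22,
  c_1 = (7·7 - (0)²) + (7·8 - (-2)²) + (7·8 - (1)²) = 49 + 52 + 55 = 156,
  det = 7·(7·8 - (1)²) - (0)·((0)·8 - (1)·(-2)) + (-2)·((0)·(1) - 7·(-2)) = 7·(55) - (0)·(2) + (-2)·(14) = 357.
  So p(λ) = λ³ - 22λ² + 156λ - 357.
Step 2 — look for an integer root (rational root theorem: any rational root is an integer divisor of 357). Testing λ = 7:
  p(7) = 343 - 1078 + 1092 - 357 = 0  ✓
  Dividing out (λ - 7): p(λ) = (λ - 7)(λ² - 15λ + 51).
Step 3 — remaining eigenvalues from the quadratic λ² - 15λ + 51 = 0:
  Δ = 15² - 4·51 = 225 - 204 = 21,  λ = (15 ± √21)/2 = (15 ± 4.5826)/2 ≈ 9.7913 or 5.2087.
  Sorted: λ_1 = 9.7913,  λ_2 = 7,  λ_3 = 5.2087  (check: sum = 22 = tr ✓).

Step 4 — unit eigenvector for λ_1 ≈ 9.7913: v spans the null space of (Sigma - λ_1 I), whose rows are
  r_1 = (-2.7913, 0, -2),  r_2 = (0, -2.7913, 1),  r_3 = (-2, 1, -1.7913).
  v is orthogonal to every row, so take v ∝ r_1 × r_2 = ((0)·(1) - (-2)·(-2.7913), (-2)·(0) - (-2.7913)·(1), (-2.7913)·(-2.7913) - (0)·(0)) ≈ (-5.5826, 2.7913, 7.7913).
  Rescale (multiply by -1 so the first nonzero entry is positive): u = (5.5826, -2.7913, -7.7913).
  ||u|| = √((5.5826)² + (-2.7913)² + (-7.7913)²) = √(99.6606) ≈ 9.983,  v_1 = u/||u|| ≈ (0.5592, -0.2796, -0.7805) (||v_1|| = 1).

λ_1 = 9.7913,  λ_2 = 7,  λ_3 = 5.2087;  v_1 ≈ (0.5592, -0.2796, -0.7805)


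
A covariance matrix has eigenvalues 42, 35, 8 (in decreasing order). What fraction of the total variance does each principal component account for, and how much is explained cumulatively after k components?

Step 1 — total variance = trace(Sigma) = Σ λ_i = 42 + 35 + 8 = 85.

Step 2 — fraction explained by component i = λ_i / Σ λ:
  PC1: 42/85 = 0.4941
  PC2: 35/85 = 0.4118
  PC3: 8/85 = 0.0941

Step 3 — cumulative fraction after k components = (λ_1 + ... + λ_k) / Σ λ:
  k = 1: 42/85 = 0.4941
  k = 2: (42 + 35)/85 = 77/85 = 0.9059
  k = 3: (42 + 35 + 8)/85 = 85/85 = 1

Summary (fraction, with percent):

explained: PC1 0.4941 (49.41%), PC2 0.4118 (41.18%), PC3 0.0941 (9.41%);  cumulative: 0.4941, 0.9059, 1


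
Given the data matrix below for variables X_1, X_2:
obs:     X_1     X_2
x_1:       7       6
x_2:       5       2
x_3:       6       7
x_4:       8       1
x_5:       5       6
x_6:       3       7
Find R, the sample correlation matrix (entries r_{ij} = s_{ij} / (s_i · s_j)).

Step 1 — column means:
  mean(X_1) = (7 + 5 + 6 + 8 + 5 + 3) / 6 = 34/6 = 5.6667
  mean(X_2) = (6 + 2 + 7 + 1 + 6 + 7) / 6 = 29/6 = 4.8333

Step 2 — sample variances and covariances s[i,j] = (1/(n-1)) · Σ_k (x_{k,i} - mean_i) · (x_{k,j} - mean_j), with n-1 = 5:
  s[X_1,X_1] = ((1.3333)·(1.3333) + (-0.6667)·(-0.6667) + (0.3333)·(0.3333) + (2.3333)·(2.3333) + (-0.6667)·(-0.6667) + (-2.6667)·(-2.6667)) / 5 = 15.3333/5 = 3.0667
  s[X_1,X_2] = ((1.3333)·(1.1667) + (-0.6667)·(-2.8333) + (0.3333)·(2.1667) + (2.3333)·(-3.8333) + (-0.6667)·(1.1667) + (-2.6667)·(2.1667)) / 5 = -11.3333/5 = -2.2667
  s[X_2,X_2] = ((1.1667)·(1.1667) + (-2.8333)·(-2.8333) + (2.1667)·(2.1667) + (-3.8333)·(-3.8333) + (1.1667)·(1.1667) + (2.1667)·(2.1667)) / 5 = 34.8333/5 = 6.9667
  Sample standard deviations s_i = √(s[i,i]):
  s(X_1) = √(3.0667) = 1.7512
  s(X_2) = √(6.9667) = 2.6394

Step 3 — r_{ij} = s_{ij} / (s_i · s_j):
  r[X_1,X_1] = 1 (diagonal).
  r[X_1,X_2] = -2.2667 / (1.7512 · 2.6394) = -2.2667 / 4.6222 = -0.4904
  r[X_2,X_2] = 1 (diagonal).

R is symmetric with unit diagonal. Assembling:

R = [[1, -0.4904],
 [-0.4904, 1]]


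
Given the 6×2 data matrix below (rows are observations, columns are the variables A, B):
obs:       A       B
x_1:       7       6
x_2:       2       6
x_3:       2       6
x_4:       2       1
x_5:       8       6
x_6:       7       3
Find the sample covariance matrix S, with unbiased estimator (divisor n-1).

Step 1 — column means:
  mean(A) = (7 + 2 + 2 + 2 + 8 + 7) / 6 = 28/6 = 4.6667
  mean(B) = (6 + 6 + 6 + 1 + 6 + 3) / 6 = 28/6 = 4.6667

Step 2 — sample covariance S[i,j] = (1/(n-1)) · Σ_k (x_{k,i} - mean_i) · (x_{k,j} - mean_j), with n-1 = 5.
  S[A,A] = ((2.3333)·(2.3333) + (-2.6667)·(-2.6667) + (-2.6667)·(-2.6667) + (-2.6667)·(-2.6667) + (3.3333)·(3.3333) + (2.3333)·(2.3333)) / 5 = 43.3333/5 = 8.6667
  S[A,B] = ((2.3333)·(1.3333) + (-2.6667)·(1.3333) + (-2.6667)·(1.3333) + (-2.6667)·(-3.6667) + (3.3333)·(1.3333) + (2.3333)·(-1.6667)) / 5 = 6.3333/5 = 1.2667
  S[B,B] = ((1.3333)·(1.3333) + (1.3333)·(1.3333) + (1.3333)·(1.3333) + (-3.6667)·(-3.6667) + (1.3333)·(1.3333) + (-1.6667)·(-1.6667)) / 5 = 23.3333/5 = 4.6667

S is symmetric (S[j,i] = S[i,j]). Assembling:

S = [[8.6667, 1.2667],
 [1.2667, 4.6667]]


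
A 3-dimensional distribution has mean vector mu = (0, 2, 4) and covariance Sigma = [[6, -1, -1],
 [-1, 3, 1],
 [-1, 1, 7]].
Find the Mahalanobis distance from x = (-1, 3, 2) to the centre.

Step 1 — centre the observation: (x - mu) = (-1, 1, -2).

Step 2 — invert Sigma (cofactor / det for 3×3, or solve directly):
  Sigma^{-1} = [[0.1786, 0.0536, 0.0179],
 [0.0536, 0.3661, -0.0446],
 [0.0179, -0.0446, 0.1518]].

Step 3 — form the quadratic (x - mu)^T · Sigma^{-1} · (x - mu):
  Sigma^{-1} · (x - mu) = (-0.1607, 0.4018, -0.3661).
  (x - mu)^T · [Sigma^{-1} · (x - mu)] = (-1)·(-0.1607) + (1)·(0.4018) + (-2)·(-0.3661) = 1.2946.

Step 4 — take square root: d = √(1.2946) ≈ 1.1378.

d(x, mu) = √(1.2946) ≈ 1.1378


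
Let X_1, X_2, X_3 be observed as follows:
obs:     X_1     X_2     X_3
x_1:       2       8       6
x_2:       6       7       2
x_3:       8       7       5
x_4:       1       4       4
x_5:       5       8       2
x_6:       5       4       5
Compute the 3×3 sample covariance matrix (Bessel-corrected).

Step 1 — column means:
  mean(X_1) = (2 + 6 + 8 + 1 + 5 + 5) / 6 = 27/6 = 4.5
  mean(X_2) = (8 + 7 + 7 + 4 + 8 + 4) / 6 = 38/6 = 6.3333
  mean(X_3) = (6 + 2 + 5 + 4 + 2 + 5) / 6 = 24/6 = 4

Step 2 — sample covariance S[i,j] = (1/(n-1)) · Σ_k (x_{k,i} - mean_i) · (x_{k,j} - mean_j), with n-1 = 5.
  S[X_1,X_1] = ((-2.5)·(-2.5) + (1.5)·(1.5) + (3.5)·(3.5) + (-3.5)·(-3.5) + (0.5)·(0.5) + (0.5)·(0.5)) / 5 = 33.5/5 = 6.7
  S[X_1,X_2] = ((-2.5)·(1.6667) + (1.5)·(0.6667) + (3.5)·(0.6667) + (-3.5)·(-2.3333) + (0.5)·(1.6667) + (0.5)·(-2.3333)) / 5 = 7/5 = 1.4
  S[X_1,X_3] = ((-2.5)·(2) + (1.5)·(-2) + (3.5)·(1) + (-3.5)·(0) + (0.5)·(-2) + (0.5)·(1)) / 5 = -5/5 = -1
  S[X_2,X_2] = ((1.6667)·(1.6667) + (0.6667)·(0.6667) + (0.6667)·(0.6667) + (-2.3333)·(-2.3333) + (1.6667)·(1.6667) + (-2.3333)·(-2.3333)) / 5 = 17.3333/5 = 3.4667
  S[X_2,X_3] = ((1.6667)·(2) + (0.6667)·(-2) + (0.6667)·(1) + (-2.3333)·(0) + (1.6667)·(-2) + (-2.3333)·(1)) / 5 = -3/5 = -0.6
  S[X_3,X_3] = ((2)·(2) + (-2)·(-2) + (1)·(1) + (0)·(0) + (-2)·(-2) + (1)·(1)) / 5 = 14/5 = 2.8

S is symmetric (S[j,i] = S[i,j]). Assembling:

S = [[6.7, 1.4, -1],
 [1.4, 3.4667, -0.6],
 [-1, -0.6, 2.8]]


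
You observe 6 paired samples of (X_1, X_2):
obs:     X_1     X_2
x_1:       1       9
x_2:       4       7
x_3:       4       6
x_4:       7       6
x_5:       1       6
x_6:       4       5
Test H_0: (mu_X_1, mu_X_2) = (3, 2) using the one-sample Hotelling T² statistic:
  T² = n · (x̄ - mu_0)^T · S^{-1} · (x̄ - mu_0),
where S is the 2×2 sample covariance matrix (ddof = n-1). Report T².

Step 1 — sample mean vector:
  mean(X_1) = (1 + 4 + 4 + 7 + 1 + 4) / 6 = 21/6 = 3.5
  mean(X_2) = (9 + 7 + 6 + 6 + 6 + 5) / 6 = 39/6 = 6.5
  x̄ = (3.5, 6.5),  deviation x̄ - mu_0 = (3.5, 6.5) - (3, 2) = (0.5, 4.5).

Step 2 — sample covariance matrix, S[i,j] = (1/(n-1)) · Σ_k (x_{k,i} - mean_i) · (x_{k,j} - mean_j), divisor n-1 = 5:
  S[X_1,X_1] = ((-2.5)·(-2.5) + (0.5)·(0.5) + (0.5)·(0.5) + (3.5)·(3.5) + (-2.5)·(-2.5) + (0.5)·(0.5)) / 5 = 25.5/5 = 5.1
  S[X_1,X_2] = ((-2.5)·(2.5) + (0.5)·(0.5) + (0.5)·(-0.5) + (3.5)·(-0.5) + (-2.5)·(-0.5) + (0.5)·(-1.5)) / 5 = -7.5/5 = -1.5
  S[X_2,X_2] = ((2.5)·(2.5) + (0.5)·(0.5) + (-0.5)·(-0.5) + (-0.5)·(-0.5) + (-0.5)·(-0.5) + (-1.5)·(-1.5)) / 5 = 9.5/5 = 1.9
  S = [[5.1, -1.5],
 [-1.5, 1.9]].

Step 3 — invert S. det(S) = 5.1·1.9 - (-1.5)² = 7.44.
  S^{-1} = (1/det) · [[d, -b], [-b, a]] = [[0.2554, 0.2016],
 [0.2016, 0.6855]].

Step 4 — quadratic form (x̄ - mu_0)^T · S^{-1} · (x̄ - mu_0):
  S^{-1} · (x̄ - mu_0) = (1.0349, 3.1855),
  (x̄ - mu_0)^T · [...] = (0.5)·(1.0349) + (4.5)·(3.1855) = 14.8522.

Step 5 — scale by n: T² = 6 · 14.8522 = 89.1129.

T² ≈ 89.1129


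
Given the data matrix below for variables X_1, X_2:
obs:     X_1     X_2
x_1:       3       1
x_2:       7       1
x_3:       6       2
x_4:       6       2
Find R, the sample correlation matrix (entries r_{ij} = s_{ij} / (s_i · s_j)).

Step 1 — column means:
  mean(X_1) = (3 + 7 + 6 + 6) / 4 = 22/4 = 5.5
  mean(X_2) = (1 + 1 + 2 + 2) / 4 = 6/4 = 1.5

Step 2 — sample variances and covariances s[i,j] = (1/(n-1)) · Σ_k (x_{k,i} - mean_i) · (x_{k,j} - mean_j), with n-1 = 3:
  s[X_1,X_1] = ((-2.5)·(-2.5) + (1.5)·(1.5) + (0.5)·(0.5) + (0.5)·(0.5)) / 3 = 9/3 = 3
  s[X_1,X_2] = ((-2.5)·(-0.5) + (1.5)·(-0.5) + (0.5)·(0.5) + (0.5)·(0.5)) / 3 = 1/3 = 0.3333
  s[X_2,X_2] = ((-0.5)·(-0.5) + (-0.5)·(-0.5) + (0.5)·(0.5) + (0.5)·(0.5)) / 3 = 1/3 = 0.3333
  Sample standard deviations s_i = √(s[i,i]):
  s(X_1) = √(3) = 1.7321
  s(X_2) = √(0.3333) = 0.5774

Step 3 — r_{ij} = s_{ij} / (s_i · s_j):
  r[X_1,X_1] = 1 (diagonal).
  r[X_1,X_2] = 0.3333 / (1.7321 · 0.5774) = 0.3333 / 1 = 0.3333
  r[X_2,X_2] = 1 (diagonal).

R is symmetric with unit diagonal. Assembling:

R = [[1, 0.3333],
 [0.3333, 1]]


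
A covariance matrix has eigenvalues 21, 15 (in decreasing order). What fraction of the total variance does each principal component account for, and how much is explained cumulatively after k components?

Step 1 — total variance = trace(Sigma) = Σ λ_i = 21 + 15 = 36.

Step 2 — fraction explained by component i = λ_i / Σ λ:
  PC1: 21/36 = 0.5833
  PC2: 15/36 = 0.4167

Step 3 — cumulative fraction after k components = (λ_1 + ... + λ_k) / Σ λ:
  k = 1: 21/36 = 0.5833
  k = 2: (21 + 15)/36 = 36/36 = 1

Summary (fraction, with percent):

explained: PC1 0.5833 (58.33%), PC2 0.4167 (41.67%);  cumulative: 0.5833, 1


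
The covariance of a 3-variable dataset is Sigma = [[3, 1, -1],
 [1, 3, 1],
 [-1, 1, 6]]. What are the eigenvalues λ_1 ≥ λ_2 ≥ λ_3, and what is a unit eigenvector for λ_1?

Step 1 — characteristic polynomial p(λ) = det(λI - Sigma) = λ³ - tr·λ² + c_1·λ - det, where tr = trace, c_1 = sum of the principal 2×2 minors, det = det(Sigma):
  tr = 3 + 3 + 6 = 12,
  c_1 = (3·3 - (1)²) + (3·6 - (-1)²) + (3·6 - (1)²) = 8 + 17 + 17 = 42,
  det = 3·(3·6 - (1)²) - (1)·((1)·6 - (1)·(-1)) + (-1)·((1)·(1) - 3·(-1)) = 3·(17) - (1)·(7) + (-1)·(4) = 40.
  So p(λ) = λ³ - 12λ² + 42λ - 40.
Step 2 — look for an integer root (rational root theorem: any rational root is an integer divisor of 40). Testing λ = 4:
  p(4) = 64 - 192 + 168 - 40 = 0  ✓
  Dividing out (λ - 4): p(λ) = (λ - 4)(λ² - 8λ + 10).
Step 3 — remaining eigenvalues from the quadratic λ² - 8λ + 10 = 0:
  Δ = 8² - 4·10 = 64 - 40 = 24,  λ = (8 ± √24)/2 = (8 ± 4.899)/2 ≈ 6.4495 or 1.5505.
  Sorted: λ_1 = 6.4495,  λ_2 = 4,  λ_3 = 1.5505  (check: sum = 12 = tr ✓).

Step 4 — unit eigenvector for λ_1 ≈ 6.4495: v spans the null space of (Sigma - λ_1 I), whose rows are
  r_1 = (-3.4495, 1, -1),  r_2 = (1, -3.4495, 1),  r_3 = (-1, 1, -0.4495).
  v is orthogonal to every row, so take v ∝ r_1 × r_2 = ((1)·(1) - (-1)·(-3.4495), (-1)·(1) - (-3.4495)·(1), (-3.4495)·(-3.4495) - (1)·(1)) ≈ (-2.4495, 2.4495, 10.899).
  Rescale (multiply by -1 so the first nonzero entry is positive): u = (2.4495, -2.4495, -10.899).
  ||u|| = √((2.4495)² + (-2.4495)² + (-10.899)²) = √(130.7878) ≈ 11.4362,  v_1 = u/||u|| ≈ (0.2142, -0.2142, -0.953) (||v_1|| = 1).

λ_1 = 6.4495,  λ_2 = 4,  λ_3 = 1.5505;  v_1 ≈ (0.2142, -0.2142, -0.953)


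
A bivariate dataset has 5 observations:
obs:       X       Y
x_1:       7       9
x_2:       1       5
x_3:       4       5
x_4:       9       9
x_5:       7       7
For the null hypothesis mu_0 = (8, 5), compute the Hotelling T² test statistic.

Step 1 — sample mean vector:
  mean(X) = (7 + 1 + 4 + 9 + 7) / 5 = 28/5 = 5.6
  mean(Y) = (9 + 5 + 5 + 9 + 7) / 5 = 35/5 = 7
  x̄ = (5.6, 7),  deviation x̄ - mu_0 = (5.6, 7) - (8, 5) = (-2.4, 2).

Step 2 — sample covariance matrix, S[i,j] = (1/(n-1)) · Σ_k (x_{k,i} - mean_i) · (x_{k,j} - mean_j), divisor n-1 = 4:
  S[X,X] = ((1.4)·(1.4) + (-4.6)·(-4.6) + (-1.6)·(-1.6) + (3.4)·(3.4) + (1.4)·(1.4)) / 4 = 39.2/4 = 9.8
  S[X,Y] = ((1.4)·(2) + (-4.6)·(-2) + (-1.6)·(-2) + (3.4)·(2) + (1.4)·(0)) / 4 = 22/4 = 5.5
  S[Y,Y] = ((2)·(2) + (-2)·(-2) + (-2)·(-2) + (2)·(2) + (0)·(0)) / 4 = 16/4 = 4
  S = [[9.8, 5.5],
 [5.5, 4]].

Step 3 — invert S. det(S) = 9.8·4 - (5.5)² = 8.95.
  S^{-1} = (1/det) · [[d, -b], [-b, a]] = [[0.4469, -0.6145],
 [-0.6145, 1.095]].

Step 4 — quadratic form (x̄ - mu_0)^T · S^{-1} · (x̄ - mu_0):
  S^{-1} · (x̄ - mu_0) = (-2.3017, 3.6648),
  (x̄ - mu_0)^T · [...] = (-2.4)·(-2.3017) + (2)·(3.6648) = 12.8536.

Step 5 — scale by n: T² = 5 · 12.8536 = 64.2682.

T² ≈ 64.2682


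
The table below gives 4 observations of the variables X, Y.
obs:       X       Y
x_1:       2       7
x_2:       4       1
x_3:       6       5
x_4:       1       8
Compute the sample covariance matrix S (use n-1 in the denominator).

Step 1 — column means:
  mean(X) = (2 + 4 + 6 + 1) / 4 = 13/4 = 3.25
  mean(Y) = (7 + 1 + 5 + 8) / 4 = 21/4 = 5.25

Step 2 — sample covariance S[i,j] = (1/(n-1)) · Σ_k (x_{k,i} - mean_i) · (x_{k,j} - mean_j), with n-1 = 3.
  S[X,X] = ((-1.25)·(-1.25) + (0.75)·(0.75) + (2.75)·(2.75) + (-2.25)·(-2.25)) / 3 = 14.75/3 = 4.9167
  S[X,Y] = ((-1.25)·(1.75) + (0.75)·(-4.25) + (2.75)·(-0.25) + (-2.25)·(2.75)) / 3 = -12.25/3 = -4.0833
  S[Y,Y] = ((1.75)·(1.75) + (-4.25)·(-4.25) + (-0.25)·(-0.25) + (2.75)·(2.75)) / 3 = 28.75/3 = 9.5833

S is symmetric (S[j,i] = S[i,j]). Assembling:

S = [[4.9167, -4.0833],
 [-4.0833, 9.5833]]


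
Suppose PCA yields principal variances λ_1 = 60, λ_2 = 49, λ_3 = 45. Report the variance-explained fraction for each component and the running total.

Step 1 — total variance = trace(Sigma) = Σ λ_i = 60 + 49 + 45 = 154.

Step 2 — fraction explained by component i = λ_i / Σ λ:
  PC1: 60/154 = 0.3896
  PC2: 49/154 = 0.3182
  PC3: 45/154 = 0.2922

Step 3 — cumulative fraction after k components = (λ_1 + ... + λ_k) / Σ λ:
  k = 1: 60/154 = 0.3896
  k = 2: (60 + 49)/154 = 109/154 = 0.7078
  k = 3: (60 + 49 + 45)/154 = 154/154 = 1

Summary (fraction, with percent):

explained: PC1 0.3896 (38.96%), PC2 0.3182 (31.82%), PC3 0.2922 (29.22%);  cumulative: 0.3896, 0.7078, 1


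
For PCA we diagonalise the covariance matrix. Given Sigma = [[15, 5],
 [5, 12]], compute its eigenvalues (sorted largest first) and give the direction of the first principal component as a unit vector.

Step 1 — characteristic polynomial of 2×2 Sigma:
  det(Sigma - λI) = λ² - trace · λ + det = 0.
  trace = 15 + 12 = 27, det = 15·12 - (5)² = 155.
Step 2 — discriminant:
  Δ = trace² - 4·det = 729 - 620 = 109.
Step 3 — eigenvalues:
  λ = (trace ± √Δ)/2 = (27 ± 10.4403)/2,
  λ_1 = 18.7202,  λ_2 = 8.2798.

Step 4 — unit eigenvector for λ_1: solve (Sigma - λ_1 I)v = 0. First row:
  (15 - 18.7202)·v_x + (5)·v_y = 0, i.e. (-3.7202)·v_x + (5)·v_y = 0,
  so v ∝ (b, λ_1 - a) = (5, 3.7202) = u.
  ||u|| = √((5)² + (3.7202)²) = √(38.8395) ≈ 6.2321,
  v_1 = u/||u|| ≈ (0.8023, 0.5969) (||v_1|| = 1).

λ_1 = 18.7202,  λ_2 = 8.2798;  v_1 ≈ (0.8023, 0.5969)


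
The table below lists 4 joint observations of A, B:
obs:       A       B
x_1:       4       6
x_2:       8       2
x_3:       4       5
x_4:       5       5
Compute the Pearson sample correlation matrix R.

Step 1 — column means:
  mean(A) = (4 + 8 + 4 + 5) / 4 = 21/4 = 5.25
  mean(B) = (6 + 2 + 5 + 5) / 4 = 18/4 = 4.5

Step 2 — sample variances and covariances s[i,j] = (1/(n-1)) · Σ_k (x_{k,i} - mean_i) · (x_{k,j} - mean_j), with n-1 = 3:
  s[A,A] = ((-1.25)·(-1.25) + (2.75)·(2.75) + (-1.25)·(-1.25) + (-0.25)·(-0.25)) / 3 = 10.75/3 = 3.5833
  s[A,B] = ((-1.25)·(1.5) + (2.75)·(-2.5) + (-1.25)·(0.5) + (-0.25)·(0.5)) / 3 = -9.5/3 = -3.1667
  s[B,B] = ((1.5)·(1.5) + (-2.5)·(-2.5) + (0.5)·(0.5) + (0.5)·(0.5)) / 3 = 9/3 = 3
  Sample standard deviations s_i = √(s[i,i]):
  s(A) = √(3.5833) = 1.893
  s(B) = √(3) = 1.7321

Step 3 — r_{ij} = s_{ij} / (s_i · s_j):
  r[A,A] = 1 (diagonal).
  r[A,B] = -3.1667 / (1.893 · 1.7321) = -3.1667 / 3.2787 = -0.9658
  r[B,B] = 1 (diagonal).

R is symmetric with unit diagonal. Assembling:

R = [[1, -0.9658],
 [-0.9658, 1]]


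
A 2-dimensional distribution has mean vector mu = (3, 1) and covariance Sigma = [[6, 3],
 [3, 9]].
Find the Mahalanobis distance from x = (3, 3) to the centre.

Step 1 — centre the observation: (x - mu) = (0, 2).

Step 2 — invert Sigma. det(Sigma) = 6·9 - (3)² = 45.
  Sigma^{-1} = (1/det) · [[d, -b], [-b, a]] = [[0.2, -0.0667],
 [-0.0667, 0.1333]].

Step 3 — form the quadratic (x - mu)^T · Sigma^{-1} · (x - mu):
  Sigma^{-1} · (x - mu) = (-0.1333, 0.2667).
  (x - mu)^T · [Sigma^{-1} · (x - mu)] = (0)·(-0.1333) + (2)·(0.2667) = 0.5333.

Step 4 — take square root: d = √(0.5333) ≈ 0.7303.

d(x, mu) = √(0.5333) ≈ 0.7303


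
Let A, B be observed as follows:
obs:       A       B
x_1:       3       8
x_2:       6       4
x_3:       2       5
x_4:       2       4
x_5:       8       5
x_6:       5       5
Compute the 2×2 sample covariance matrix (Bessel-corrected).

Step 1 — column means:
  mean(A) = (3 + 6 + 2 + 2 + 8 + 5) / 6 = 26/6 = 4.3333
  mean(B) = (8 + 4 + 5 + 4 + 5 + 5) / 6 = 31/6 = 5.1667

Step 2 — sample covariance S[i,j] = (1/(n-1)) · Σ_k (x_{k,i} - mean_i) · (x_{k,j} - mean_j), with n-1 = 5.
  S[A,A] = ((-1.3333)·(-1.3333) + (1.6667)·(1.6667) + (-2.3333)·(-2.3333) + (-2.3333)·(-2.3333) + (3.6667)·(3.6667) + (0.6667)·(0.6667)) / 5 = 29.3333/5 = 5.8667
  S[A,B] = ((-1.3333)·(2.8333) + (1.6667)·(-1.1667) + (-2.3333)·(-0.1667) + (-2.3333)·(-1.1667) + (3.6667)·(-0.1667) + (0.6667)·(-0.1667)) / 5 = -3.3333/5 = -0.6667
  S[B,B] = ((2.8333)·(2.8333) + (-1.1667)·(-1.1667) + (-0.1667)·(-0.1667) + (-1.1667)·(-1.1667) + (-0.1667)·(-0.1667) + (-0.1667)·(-0.1667)) / 5 = 10.8333/5 = 2.1667

S is symmetric (S[j,i] = S[i,j]). Assembling:

S = [[5.8667, -0.6667],
 [-0.6667, 2.1667]]


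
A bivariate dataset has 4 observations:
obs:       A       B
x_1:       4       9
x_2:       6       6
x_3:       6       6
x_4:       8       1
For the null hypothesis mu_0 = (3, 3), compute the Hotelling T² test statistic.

Step 1 — sample mean vector:
  mean(A) = (4 + 6 + 6 + 8) / 4 = 24/4 = 6
  mean(B) = (9 + 6 + 6 + 1) / 4 = 22/4 = 5.5
  x̄ = (6, 5.5),  deviation x̄ - mu_0 = (6, 5.5) - (3, 3) = (3, 2.5).

Step 2 — sample covariance matrix, S[i,j] = (1/(n-1)) · Σ_k (x_{k,i} - mean_i) · (x_{k,j} - mean_j), divisor n-1 = 3:
  S[A,A] = ((-2)·(-2) + (0)·(0) + (0)·(0) + (2)·(2)) / 3 = 8/3 = 2.6667
  S[A,B] = ((-2)·(3.5) + (0)·(0.5) + (0)·(0.5) + (2)·(-4.5)) / 3 = -16/3 = -5.3333
  S[B,B] = ((3.5)·(3.5) + (0.5)·(0.5) + (0.5)·(0.5) + (-4.5)·(-4.5)) / 3 = 33/3 = 11
  S = [[2.6667, -5.3333],
 [-5.3333, 11]].

Step 3 — invert S. det(S) = 2.6667·11 - (-5.3333)² = 0.8889.
  S^{-1} = (1/det) · [[d, -b], [-b, a]] = [[12.375, 6],
 [6, 3]].

Step 4 — quadratic form (x̄ - mu_0)^T · S^{-1} · (x̄ - mu_0):
  S^{-1} · (x̄ - mu_0) = (52.125, 25.5),
  (x̄ - mu_0)^T · [...] = (3)·(52.125) + (2.5)·(25.5) = 220.125.

Step 5 — scale by n: T² = 4 · 220.125 = 880.5.

T² ≈ 880.5


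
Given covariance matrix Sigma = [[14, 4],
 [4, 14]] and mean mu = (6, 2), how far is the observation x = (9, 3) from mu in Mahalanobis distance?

Step 1 — centre the observation: (x - mu) = (3, 1).

Step 2 — invert Sigma. det(Sigma) = 14·14 - (4)² = 180.
  Sigma^{-1} = (1/det) · [[d, -b], [-b, a]] = [[0.0778, -0.0222],
 [-0.0222, 0.0778]].

Step 3 — form the quadratic (x - mu)^T · Sigma^{-1} · (x - mu):
  Sigma^{-1} · (x - mu) = (0.2111, 0.0111).
  (x - mu)^T · [Sigma^{-1} · (x - mu)] = (3)·(0.2111) + (1)·(0.0111) = 0.6444.

Step 4 — take square root: d = √(0.6444) ≈ 0.8028.

d(x, mu) = √(0.6444) ≈ 0.8028


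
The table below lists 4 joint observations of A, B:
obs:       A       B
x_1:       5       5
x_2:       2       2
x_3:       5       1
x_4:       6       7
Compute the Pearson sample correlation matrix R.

Step 1 — column means:
  mean(A) = (5 + 2 + 5 + 6) / 4 = 18/4 = 4.5
  mean(B) = (5 + 2 + 1 + 7) / 4 = 15/4 = 3.75

Step 2 — sample variances and covariances s[i,j] = (1/(n-1)) · Σ_k (x_{k,i} - mean_i) · (x_{k,j} - mean_j), with n-1 = 3:
  s[A,A] = ((0.5)·(0.5) + (-2.5)·(-2.5) + (0.5)·(0.5) + (1.5)·(1.5)) / 3 = 9/3 = 3
  s[A,B] = ((0.5)·(1.25) + (-2.5)·(-1.75) + (0.5)·(-2.75) + (1.5)·(3.25)) / 3 = 8.5/3 = 2.8333
  s[B,B] = ((1.25)·(1.25) + (-1.75)·(-1.75) + (-2.75)·(-2.75) + (3.25)·(3.25)) / 3 = 22.75/3 = 7.5833
  Sample standard deviations s_i = √(s[i,i]):
  s(A) = √(3) = 1.7321
  s(B) = √(7.5833) = 2.7538

Step 3 — r_{ij} = s_{ij} / (s_i · s_j):
  r[A,A] = 1 (diagonal).
  r[A,B] = 2.8333 / (1.7321 · 2.7538) = 2.8333 / 4.7697 = 0.594
  r[B,B] = 1 (diagonal).

R is symmetric with unit diagonal. Assembling:

R = [[1, 0.594],
 [0.594, 1]]


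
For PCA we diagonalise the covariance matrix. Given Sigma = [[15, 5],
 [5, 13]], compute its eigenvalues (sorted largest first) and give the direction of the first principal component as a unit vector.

Step 1 — characteristic polynomial of 2×2 Sigma:
  det(Sigma - λI) = λ² - trace · λ + det = 0.
  trace = 15 + 13 = 28, det = 15·13 - (5)² = 170.
Step 2 — discriminant:
  Δ = trace² - 4·det = 784 - 680 = 104.
Step 3 — eigenvalues:
  λ = (trace ± √Δ)/2 = (28 ± 10.198)/2,
  λ_1 = 19.099,  λ_2 = 8.901.

Step 4 — unit eigenvector for λ_1: solve (Sigma - λ_1 I)v = 0. First row:
  (15 - 19.099)·v_x + (5)·v_y = 0, i.e. (-4.099)·v_x + (5)·v_y = 0,
  so v ∝ (b, λ_1 - a) = (5, 4.099) = u.
  ||u|| = √((5)² + (4.099)²) = √(41.802) ≈ 6.4654,
  v_1 = u/||u|| ≈ (0.7733, 0.634) (||v_1|| = 1).

λ_1 = 19.099,  λ_2 = 8.901;  v_1 ≈ (0.7733, 0.634)


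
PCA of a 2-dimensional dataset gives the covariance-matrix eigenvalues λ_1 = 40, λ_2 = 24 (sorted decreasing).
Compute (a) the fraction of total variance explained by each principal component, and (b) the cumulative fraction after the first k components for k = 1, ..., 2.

Step 1 — total variance = trace(Sigma) = Σ λ_i = 40 + 24 = 64.

Step 2 — fraction explained by component i = λ_i / Σ λ:
  PC1: 40/64 = 0.625
  PC2: 24/64 = 0.375

Step 3 — cumulative fraction after k components = (λ_1 + ... + λ_k) / Σ λ:
  k = 1: 40/64 = 0.625
  k = 2: (40 + 24)/64 = 64/64 = 1

Summary (fraction, with percent):

explained: PC1 0.625 (62.5%), PC2 0.375 (37.5%);  cumulative: 0.625, 1


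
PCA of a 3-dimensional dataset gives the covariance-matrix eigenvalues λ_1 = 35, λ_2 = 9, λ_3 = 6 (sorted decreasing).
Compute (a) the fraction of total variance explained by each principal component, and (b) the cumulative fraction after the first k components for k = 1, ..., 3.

Step 1 — total variance = trace(Sigma) = Σ λ_i = 35 + 9 + 6 = 50.

Step 2 — fraction explained by component i = λ_i / Σ λ:
  PC1: 35/50 = 0.7
  PC2: 9/50 = 0.18
  PC3: 6/50 = 0.12

Step 3 — cumulative fraction after k components = (λ_1 + ... + λ_k) / Σ λ:
  k = 1: 35/50 = 0.7
  k = 2: (35 + 9)/50 = 44/50 = 0.88
  k = 3: (35 + 9 + 6)/50 = 50/50 = 1

Summary (fraction, with percent):

explained: PC1 0.7 (70%), PC2 0.18 (18%), PC3 0.12 (12%);  cumulative: 0.7, 0.88, 1


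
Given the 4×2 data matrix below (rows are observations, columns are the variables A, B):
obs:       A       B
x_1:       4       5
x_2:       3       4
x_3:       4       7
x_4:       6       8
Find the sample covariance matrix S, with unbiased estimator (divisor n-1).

Step 1 — column means:
  mean(A) = (4 + 3 + 4 + 6) / 4 = 17/4 = 4.25
  mean(B) = (5 + 4 + 7 + 8) / 4 = 24/4 = 6

Step 2 — sample covariance S[i,j] = (1/(n-1)) · Σ_k (x_{k,i} - mean_i) · (x_{k,j} - mean_j), with n-1 = 3.
  S[A,A] = ((-0.25)·(-0.25) + (-1.25)·(-1.25) + (-0.25)·(-0.25) + (1.75)·(1.75)) / 3 = 4.75/3 = 1.5833
  S[A,B] = ((-0.25)·(-1) + (-1.25)·(-2) + (-0.25)·(1) + (1.75)·(2)) / 3 = 6/3 = 2
  S[B,B] = ((-1)·(-1) + (-2)·(-2) + (1)·(1) + (2)·(2)) / 3 = 10/3 = 3.3333

S is symmetric (S[j,i] = S[i,j]). Assembling:

S = [[1.5833, 2],
 [2, 3.3333]]


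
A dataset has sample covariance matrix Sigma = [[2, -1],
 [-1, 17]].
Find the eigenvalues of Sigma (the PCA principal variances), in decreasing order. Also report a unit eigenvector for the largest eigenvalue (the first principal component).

Step 1 — characteristic polynomial of 2×2 Sigma:
  det(Sigma - λI) = λ² - trace · λ + det = 0.
  trace = 2 + 17 = 19, det = 2·17 - (-1)² = 33.
Step 2 — discriminant:
  Δ = trace² - 4·det = 361 - 132 = 229.
Step 3 — eigenvalues:
  λ = (trace ± √Δ)/2 = (19 ± 15.1327)/2,
  λ_1 = 17.0664,  λ_2 = 1.9336.

Step 4 — unit eigenvector for λ_1: solve (Sigma - λ_1 I)v = 0. First row:
  (2 - 17.0664)·v_x + (-1)·v_y = 0, i.e. (-15.0664)·v_x + (-1)·v_y = 0,
  so v ∝ (b, λ_1 - a) = (-1, 15.0664); multiply by -1 so the first entry is positive: u = (1, -15.0664).
  ||u|| = √((1)² + (-15.0664)²) = √(227.9956) ≈ 15.0995,
  v_1 = u/||u|| ≈ (0.0662, -0.9978) (||v_1|| = 1).

λ_1 = 17.0664,  λ_2 = 1.9336;  v_1 ≈ (0.0662, -0.9978)


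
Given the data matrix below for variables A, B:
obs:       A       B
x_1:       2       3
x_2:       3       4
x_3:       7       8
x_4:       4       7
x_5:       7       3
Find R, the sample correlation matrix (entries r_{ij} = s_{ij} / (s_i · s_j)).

Step 1 — column means:
  mean(A) = (2 + 3 + 7 + 4 + 7) / 5 = 23/5 = 4.6
  mean(B) = (3 + 4 + 8 + 7 + 3) / 5 = 25/5 = 5

Step 2 — sample variances and covariances s[i,j] = (1/(n-1)) · Σ_k (x_{k,i} - mean_i) · (x_{k,j} - mean_j), with n-1 = 4:
  s[A,A] = ((-2.6)·(-2.6) + (-1.6)·(-1.6) + (2.4)·(2.4) + (-0.6)·(-0.6) + (2.4)·(2.4)) / 4 = 21.2/4 = 5.3
  s[A,B] = ((-2.6)·(-2) + (-1.6)·(-1) + (2.4)·(3) + (-0.6)·(2) + (2.4)·(-2)) / 4 = 8/4 = 2
  s[B,B] = ((-2)·(-2) + (-1)·(-1) + (3)·(3) + (2)·(2) + (-2)·(-2)) / 4 = 22/4 = 5.5
  Sample standard deviations s_i = √(s[i,i]):
  s(A) = √(5.3) = 2.3022
  s(B) = √(5.5) = 2.3452

Step 3 — r_{ij} = s_{ij} / (s_i · s_j):
  r[A,A] = 1 (diagonal).
  r[A,B] = 2 / (2.3022 · 2.3452) = 2 / 5.3991 = 0.3704
  r[B,B] = 1 (diagonal).

R is symmetric with unit diagonal. Assembling:

R = [[1, 0.3704],
 [0.3704, 1]]


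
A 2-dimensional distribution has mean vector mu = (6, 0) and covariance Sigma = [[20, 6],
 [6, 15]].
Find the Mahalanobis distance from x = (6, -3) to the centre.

Step 1 — centre the observation: (x - mu) = (0, -3).

Step 2 — invert Sigma. det(Sigma) = 20·15 - (6)² = 264.
  Sigma^{-1} = (1/det) · [[d, -b], [-b, a]] = [[0.0568, -0.0227],
 [-0.0227, 0.0758]].

Step 3 — form the quadratic (x - mu)^T · Sigma^{-1} · (x - mu):
  Sigma^{-1} · (x - mu) = (0.0682, -0.2273).
  (x - mu)^T · [Sigma^{-1} · (x - mu)] = (0)·(0.0682) + (-3)·(-0.2273) = 0.6818.

Step 4 — take square root: d = √(0.6818) ≈ 0.8257.

d(x, mu) = √(0.6818) ≈ 0.8257


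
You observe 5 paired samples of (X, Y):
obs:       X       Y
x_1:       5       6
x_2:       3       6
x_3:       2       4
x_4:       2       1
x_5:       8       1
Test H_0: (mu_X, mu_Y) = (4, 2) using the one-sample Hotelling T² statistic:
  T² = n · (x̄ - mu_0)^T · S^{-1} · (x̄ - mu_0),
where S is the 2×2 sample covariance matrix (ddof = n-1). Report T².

Step 1 — sample mean vector:
  mean(X) = (5 + 3 + 2 + 2 + 8) / 5 = 20/5 = 4
  mean(Y) = (6 + 6 + 4 + 1 + 1) / 5 = 18/5 = 3.6
  x̄ = (4, 3.6),  deviation x̄ - mu_0 = (4, 3.6) - (4, 2) = (0, 1.6).

Step 2 — sample covariance matrix, S[i,j] = (1/(n-1)) · Σ_k (x_{k,i} - mean_i) · (x_{k,j} - mean_j), divisor n-1 = 4:
  S[X,X] = ((1)·(1) + (-1)·(-1) + (-2)·(-2) + (-2)·(-2) + (4)·(4)) / 4 = 26/4 = 6.5
  S[X,Y] = ((1)·(2.4) + (-1)·(2.4) + (-2)·(0.4) + (-2)·(-2.6) + (4)·(-2.6)) / 4 = -6/4 = -1.5
  S[Y,Y] = ((2.4)·(2.4) + (2.4)·(2.4) + (0.4)·(0.4) + (-2.6)·(-2.6) + (-2.6)·(-2.6)) / 4 = 25.2/4 = 6.3
  S = [[6.5, -1.5],
 [-1.5, 6.3]].

Step 3 — invert S. det(S) = 6.5·6.3 - (-1.5)² = 38.7.
  S^{-1} = (1/det) · [[d, -b], [-b, a]] = [[0.1628, 0.0388],
 [0.0388, 0.168]].

Step 4 — quadratic form (x̄ - mu_0)^T · S^{-1} · (x̄ - mu_0):
  S^{-1} · (x̄ - mu_0) = (0.062, 0.2687),
  (x̄ - mu_0)^T · [...] = (0)·(0.062) + (1.6)·(0.2687) = 0.43.

Step 5 — scale by n: T² = 5 · 0.43 = 2.1499.

T² ≈ 2.1499


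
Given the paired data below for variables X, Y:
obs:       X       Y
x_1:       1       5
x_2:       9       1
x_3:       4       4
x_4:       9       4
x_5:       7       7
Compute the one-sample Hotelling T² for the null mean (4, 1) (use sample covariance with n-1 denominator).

Step 1 — sample mean vector:
  mean(X) = (1 + 9 + 4 + 9 + 7) / 5 = 30/5 = 6
  mean(Y) = (5 + 1 + 4 + 4 + 7) / 5 = 21/5 = 4.2
  x̄ = (6, 4.2),  deviation x̄ - mu_0 = (6, 4.2) - (4, 1) = (2, 3.2).

Step 2 — sample covariance matrix, S[i,j] = (1/(n-1)) · Σ_k (x_{k,i} - mean_i) · (x_{k,j} - mean_j), divisor n-1 = 4:
  S[X,X] = ((-5)·(-5) + (3)·(3) + (-2)·(-2) + (3)·(3) + (1)·(1)) / 4 = 48/4 = 12
  S[X,Y] = ((-5)·(0.8) + (3)·(-3.2) + (-2)·(-0.2) + (3)·(-0.2) + (1)·(2.8)) / 4 = -11/4 = -2.75
  S[Y,Y] = ((0.8)·(0.8) + (-3.2)·(-3.2) + (-0.2)·(-0.2) + (-0.2)·(-0.2) + (2.8)·(2.8)) / 4 = 18.8/4 = 4.7
  S = [[12, -2.75],
 [-2.75, 4.7]].

Step 3 — invert S. det(S) = 12·4.7 - (-2.75)² = 48.8375.
  S^{-1} = (1/det) · [[d, -b], [-b, a]] = [[0.0962, 0.0563],
 [0.0563, 0.2457]].

Step 4 — quadratic form (x̄ - mu_0)^T · S^{-1} · (x̄ - mu_0):
  S^{-1} · (x̄ - mu_0) = (0.3727, 0.8989),
  (x̄ - mu_0)^T · [...] = (2)·(0.3727) + (3.2)·(0.8989) = 3.6218.

Step 5 — scale by n: T² = 5 · 3.6218 = 18.109.

T² ≈ 18.109
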